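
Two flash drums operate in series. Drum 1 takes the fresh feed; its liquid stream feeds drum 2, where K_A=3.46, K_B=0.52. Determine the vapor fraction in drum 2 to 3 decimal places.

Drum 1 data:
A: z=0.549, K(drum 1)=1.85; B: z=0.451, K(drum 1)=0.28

Drum 1:
Binary case is linear: z₁(K₁−1)(1+ψ₁(K₂−1)) + z₂(K₂−1)(1+ψ₁(K₁−1)) = 0
⇒ ψ₁ = [z₁(K₁−1)+z₂(K₂−1)] / [−(K₁−1)(K₂−1)] = 0.1419/0.6120 = 0.232
Drum-1 compositions:
  A: x = 0.459, y = 0.848
  B: x = 0.541, y = 0.152
Drum-2 feed = drum-1 liquid: z₂ = (0.4586, 0.5414).
Drum 2:
Binary case is linear: z₁(K₁−1)(1+ψ₂(K₂−1)) + z₂(K₂−1)(1+ψ₂(K₁−1)) = 0
⇒ ψ₂ = [z₁(K₁−1)+z₂(K₂−1)] / [−(K₁−1)(K₂−1)] = 0.8683/1.1808 = 0.735
  A: x = 0.163, y = 0.565
  B: x = 0.837, y = 0.435

V/F (drum 2) = 0.735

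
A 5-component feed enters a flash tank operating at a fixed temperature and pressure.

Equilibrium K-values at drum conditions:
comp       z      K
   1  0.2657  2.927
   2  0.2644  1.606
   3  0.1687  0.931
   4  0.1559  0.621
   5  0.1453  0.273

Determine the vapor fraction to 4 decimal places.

Material balance + equilibrium reduce to Σ zᵢ(Kᵢ−1)/(1+ψ(Kᵢ−1)) = 0.
g(0) = ΣzᵢKᵢ − 1 = 0.4959 and g(1) = 1 − Σzᵢ/Kᵢ = -0.2199, so a root lies in (0, 1).
Newton iteration, ψ⁰ = 0.69:
  ψ = 0.6900: g = 0.02857, g' = -0.5812 → ψ = 0.7392
  ψ = 0.7392: g = -0.00083, g' = -0.6171 → ψ = 0.7378
Converged at ψ = 0.7378.

ψ = 0.7378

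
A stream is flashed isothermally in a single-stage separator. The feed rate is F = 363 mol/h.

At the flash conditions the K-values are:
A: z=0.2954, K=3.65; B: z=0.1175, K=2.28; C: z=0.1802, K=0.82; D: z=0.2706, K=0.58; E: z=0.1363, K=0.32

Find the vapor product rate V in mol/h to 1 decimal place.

Let ψ = V/F and solve Σ zᵢ(Kᵢ−1)/(1+ψ(Kᵢ−1)) = 0.
g(0) = ΣzᵢKᵢ − 1 = 0.6944 and g(1) = 1 − Σzᵢ/Kᵢ = -0.2447, so a root lies in (0, 1).
Newton–Raphson from ψ = 0.37:
  ψ = 0.3700: g = 0.20417, g' = -0.8037 → ψ = 0.6240
  ψ = 0.6240: g = 0.02703, g' = -0.6393 → ψ = 0.6663
  ψ = 0.6663: g = 0.00006, g' = -0.6376 → ψ = 0.6664
Converged at ψ = 0.6664.
Then V = ψ·F = 0.6664·363 = 241.9 mol/h and L = F − V = 121.1 mol/h.

V = 241.9 mol/h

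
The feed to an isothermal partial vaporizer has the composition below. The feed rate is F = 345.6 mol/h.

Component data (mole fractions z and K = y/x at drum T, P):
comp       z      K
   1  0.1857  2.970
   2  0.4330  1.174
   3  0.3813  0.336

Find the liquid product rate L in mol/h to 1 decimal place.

Material balance + equilibrium reduce to Σ zᵢ(Kᵢ−1)/(1+V/F(Kᵢ−1)) = 0.
Check two-phase: ΣzᵢKᵢ = 1.1880 > 1 and Σzᵢ/Kᵢ = 1.5662 > 1, so g(0) = 0.1880 > 0 and g(1) = -0.5662 < 0.
Newton–Raphson from V/F = 0.5:
  V/F = 0.5000: g = -0.12541, g' = -0.5707 → V/F = 0.2803
  V/F = 0.2803: g = -0.00354, g' = -0.5648 → V/F = 0.2740
Converged at V/F = 0.2740.
Then V = V/F·F = 0.2740·345.6 = 94.7 mol/h and L = F − V = 250.9 mol/h.

L = 250.9 mol/h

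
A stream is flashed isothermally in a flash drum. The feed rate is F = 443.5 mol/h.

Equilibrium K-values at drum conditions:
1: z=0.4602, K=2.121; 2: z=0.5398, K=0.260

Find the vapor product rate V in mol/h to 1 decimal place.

V = 62.2 mol/h

Rachford–Rice: g(V/F) = Σ zᵢ(Kᵢ−1)/(1+V/F(Kᵢ−1)) = 0.
g(0) = ΣzᵢKᵢ − 1 = 0.1164 and g(1) = 1 − Σzᵢ/Kᵢ = -1.2931, so a root lies in (0, 1).
Newton iteration, V/F⁰ = 0.34:
  V/F = 0.3400: g = -0.16022, g' = -0.8309 → V/F = 0.1472
  V/F = 0.1472: g = -0.00545, g' = -0.7984 → V/F = 0.1404
Converged at V/F = 0.1404.
Then V = V/F·F = 0.1404·443.5 = 62.2 mol/h and L = F − V = 381.3 mol/h.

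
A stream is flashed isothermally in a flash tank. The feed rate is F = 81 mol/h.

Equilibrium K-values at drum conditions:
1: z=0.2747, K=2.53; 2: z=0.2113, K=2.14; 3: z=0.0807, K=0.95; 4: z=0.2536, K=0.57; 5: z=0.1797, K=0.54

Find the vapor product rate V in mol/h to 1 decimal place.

Rachford–Rice: g(β) = Σ zᵢ(Kᵢ−1)/(1+β(Kᵢ−1)) = 0.
Feasibility: ΣzᵢKᵢ = 1.4654, Σzᵢ/Kᵢ = 1.0700 — both > 1, two phases present.
Newton–Raphson from β = 0.5:
  β = 0.5000: g = 0.14115, g' = -0.4583 → β = 0.8080
  β = 0.8080: g = 0.01046, g' = -0.4096 → β = 0.8335
Converged at β = 0.8335.
Then V = β·F = 0.8335·81 = 67.5 mol/h and L = F − V = 13.5 mol/h.

V = 67.5 mol/h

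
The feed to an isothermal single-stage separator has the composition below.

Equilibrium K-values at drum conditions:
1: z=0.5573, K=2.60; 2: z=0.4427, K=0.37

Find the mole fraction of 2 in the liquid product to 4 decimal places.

x_2 = 0.7175

Rachford–Rice: g(β) = Σ zᵢ(Kᵢ−1)/(1+β(Kᵢ−1)) = 0.
g(0) = ΣzᵢKᵢ − 1 = 0.6128 and g(1) = 1 − Σzᵢ/Kᵢ = -0.4108, so a root lies in (0, 1).
Binary case is linear: z₁(K₁−1)(1+β(K₂−1)) + z₂(K₂−1)(1+β(K₁−1)) = 0
⇒ β = [z₁(K₁−1)+z₂(K₂−1)] / [−(K₁−1)(K₂−1)] = 0.61278/1.00800 = 0.6079
Compositions from xᵢ = zᵢ/(1+β(Kᵢ−1)), yᵢ = Kᵢxᵢ:
  1: x = 0.2825, y = 0.7345
  2: x = 0.7175, y = 0.2655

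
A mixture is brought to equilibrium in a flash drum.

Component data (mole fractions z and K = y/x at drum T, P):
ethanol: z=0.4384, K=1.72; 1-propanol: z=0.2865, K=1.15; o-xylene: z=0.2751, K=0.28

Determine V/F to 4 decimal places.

Rachford–Rice: g(V/F) = Σ zᵢ(Kᵢ−1)/(1+V/F(Kᵢ−1)) = 0.
Feasibility: ΣzᵢKᵢ = 1.1606, Σzᵢ/Kᵢ = 1.4865 — both > 1, two phases present.
Newton iteration, V/F⁰ = 0.5:
  V/F = 0.5000: g = -0.03742, g' = -0.4766 → V/F = 0.4215
  V/F = 0.4215: g = -0.00179, g' = -0.4334 → V/F = 0.4174
Converged at V/F = 0.4173.

V/F = 0.4173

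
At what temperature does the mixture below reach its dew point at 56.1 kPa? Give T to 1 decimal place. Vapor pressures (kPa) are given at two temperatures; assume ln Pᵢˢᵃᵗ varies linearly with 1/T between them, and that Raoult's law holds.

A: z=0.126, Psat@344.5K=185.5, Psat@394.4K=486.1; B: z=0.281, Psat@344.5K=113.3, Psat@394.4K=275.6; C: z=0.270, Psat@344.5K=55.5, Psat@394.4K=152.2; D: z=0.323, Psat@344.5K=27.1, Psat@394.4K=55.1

Dew-point temperature: Σzᵢ·P/Pᵢˢᵃᵗ(T) = 1. Interpolate ln Pᵢˢᵃᵗ = aᵢ + bᵢ/T.
  T = 344.5 K: ΣzᵢP/Pᵢˢᵃᵗ = 1.1188
  T = 394.4 K: ΣzᵢP/Pᵢˢᵃᵗ = 0.5001
  T = 369.4 K: ΣzᵢP/Pᵢˢᵃᵗ = 0.7271
  T = 356.9 K: ΣzᵢP/Pᵢˢᵃᵗ = 0.8954
  T = 350.7 K: ΣzᵢP/Pᵢˢᵃᵗ = 0.9988
  T = 347.6 K: ΣzᵢP/Pᵢˢᵃᵗ = 1.0565
  T = 349.1 K: ΣzᵢP/Pᵢˢᵃᵗ = 1.0280
Interpolating between 349.1 K and 350.7 K gives T ≈ 350.6 K.

T = 350.6 K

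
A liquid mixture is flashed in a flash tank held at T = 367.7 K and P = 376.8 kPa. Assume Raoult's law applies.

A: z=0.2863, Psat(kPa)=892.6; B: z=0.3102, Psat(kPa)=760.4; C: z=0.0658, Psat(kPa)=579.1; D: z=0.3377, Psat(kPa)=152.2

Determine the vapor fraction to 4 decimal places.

ψ = 0.8016

Raoult's law: Kᵢ = Pᵢˢᵃᵗ/P = Pᵢˢᵃᵗ/376.8.
  K_A = 892.6/376.8 = 2.368896, K_B = 760.4/376.8 = 2.018047, K_C = 579.1/376.8 = 1.536890, K_D = 152.2/376.8 = 0.403928
Newton iteration, ψ⁰ = 0.43:
  ψ = 0.4300: g = 0.22438, g' = -0.5976 → ψ = 0.8055
  ψ = 0.8055: g = -0.00263, g' = -0.6716 → ψ = 0.8016
Converged at ψ = 0.8016.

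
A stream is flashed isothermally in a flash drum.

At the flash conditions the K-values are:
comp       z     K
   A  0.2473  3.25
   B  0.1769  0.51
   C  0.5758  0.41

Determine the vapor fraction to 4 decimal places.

Material balance + equilibrium reduce to Σ zᵢ(Kᵢ−1)/(1+ψ(Kᵢ−1)) = 0.
Feasibility: ΣzᵢKᵢ = 1.1300, Σzᵢ/Kᵢ = 1.8273 — both > 1, two phases present.
Newton–Raphson from ψ = 0.5:
  ψ = 0.5000: g = -0.33484, g' = -0.7550 → ψ = 0.0565
  ψ = 0.0565: g = 0.05305, g' = -1.2448 → ψ = 0.0991
  ψ = 0.0991: g = 0.00301, g' = -1.1100 → ψ = 0.1019
Converged at ψ = 0.1019.

ψ = 0.1019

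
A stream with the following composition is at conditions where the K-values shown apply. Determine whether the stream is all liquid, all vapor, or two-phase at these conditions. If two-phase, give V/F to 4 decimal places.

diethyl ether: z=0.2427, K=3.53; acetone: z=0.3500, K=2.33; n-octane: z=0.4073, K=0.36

two-phase, V/F = 0.6895

ΣzᵢKᵢ = 1.8189; Σzᵢ/Kᵢ = 1.3504.
Both exceed 1, so a two-phase solution exists.
Newton–Raphson from ψ = 0.5:
  ψ = 0.5000: g = 0.16733, g' = -0.8869 → ψ = 0.6887
  ψ = 0.6887: g = 0.00077, g' = -0.9086 → ψ = 0.6895
Converged at ψ = 0.6895.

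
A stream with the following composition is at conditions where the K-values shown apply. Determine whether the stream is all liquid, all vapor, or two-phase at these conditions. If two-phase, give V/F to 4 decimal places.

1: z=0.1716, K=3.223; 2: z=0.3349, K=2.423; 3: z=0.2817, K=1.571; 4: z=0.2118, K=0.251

two-phase, V/F = 0.8660

ΣzᵢKᵢ = 1.8602; Σzᵢ/Kᵢ = 1.2146.
Both exceed 1, so a two-phase solution exists.
Let ψ = V/F and solve Σ zᵢ(Kᵢ−1)/(1+ψ(Kᵢ−1)) = 0.
Newton–Raphson from ψ = 0.51:
  ψ = 0.5100: g = 0.32281, g' = -0.7802 → ψ = 0.9238
  ψ = 0.9238: g = -0.07878, g' = -1.5087 → ψ = 0.8716
  ψ = 0.8716: g = -0.00692, g' = -1.2600 → ψ = 0.8661
  ψ = 0.8661: g = -0.00006, g' = -1.2390 → ψ = 0.8660
Converged at ψ = 0.8660.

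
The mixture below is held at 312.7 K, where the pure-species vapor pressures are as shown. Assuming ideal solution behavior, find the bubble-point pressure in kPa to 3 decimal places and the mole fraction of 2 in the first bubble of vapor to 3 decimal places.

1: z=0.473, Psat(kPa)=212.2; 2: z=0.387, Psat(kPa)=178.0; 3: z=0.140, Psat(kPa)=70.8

At the bubble point ψ → 0, so ΣzᵢKᵢ = 1 with Kᵢ = Pᵢˢᵃᵗ/P ⇒ P = ΣzᵢPᵢˢᵃᵗ.
P = 0.473·212.2 + 0.387·178.0 + 0.140·70.8 = 179.169 kPa
yᵢ = zᵢPᵢˢᵃᵗ/P ⇒ y_2 = 0.387·178.0/179.169 = 0.384

Pbub = 179.169 kPa, y_2 = 0.384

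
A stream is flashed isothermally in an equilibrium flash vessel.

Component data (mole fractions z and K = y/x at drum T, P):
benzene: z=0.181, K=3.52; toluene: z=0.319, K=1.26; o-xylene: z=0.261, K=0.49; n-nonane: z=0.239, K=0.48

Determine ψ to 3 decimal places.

ψ = 0.358

Newton iteration, ψ⁰ = 0.38:
  ψ = 0.380: g = -0.0115, g' = -0.523 → ψ = 0.358
Converged at ψ = 0.358.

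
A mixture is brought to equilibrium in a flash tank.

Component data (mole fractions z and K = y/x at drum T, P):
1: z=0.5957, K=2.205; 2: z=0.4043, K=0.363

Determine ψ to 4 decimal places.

ψ = 0.5996

Binary case is linear: z₁(K₁−1)(1+ψ(K₂−1)) + z₂(K₂−1)(1+ψ(K₁−1)) = 0
⇒ ψ = [z₁(K₁−1)+z₂(K₂−1)] / [−(K₁−1)(K₂−1)] = 0.46028/0.76759 = 0.5996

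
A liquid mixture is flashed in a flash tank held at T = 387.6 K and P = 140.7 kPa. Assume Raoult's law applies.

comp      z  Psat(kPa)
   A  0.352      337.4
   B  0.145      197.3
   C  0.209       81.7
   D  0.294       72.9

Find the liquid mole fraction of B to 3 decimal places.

Raoult's law: Kᵢ = Pᵢˢᵃᵗ/P = Pᵢˢᵃᵗ/140.7.
  K_A = 337.4/140.7 = 2.39801, K_B = 197.3/140.7 = 1.40227, K_C = 81.7/140.7 = 0.58067, K_D = 72.9/140.7 = 0.51812
Newton iteration, ψ⁰ = 0.56:
  ψ = 0.560: g = 0.0151, g' = -0.423 → ψ = 0.596
Converged at ψ = 0.596.
Compositions from xᵢ = zᵢ/(1+ψ(Kᵢ−1)), yᵢ = Kᵢxᵢ:
  A: x = 0.192, y = 0.461
  B: x = 0.117, y = 0.164
  C: x = 0.279, y = 0.162
  D: x = 0.412, y = 0.214

x_B = 0.117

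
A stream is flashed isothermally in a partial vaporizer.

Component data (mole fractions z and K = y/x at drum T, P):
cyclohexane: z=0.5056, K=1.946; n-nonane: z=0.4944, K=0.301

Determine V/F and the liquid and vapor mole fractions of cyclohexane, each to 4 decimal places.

V/F = 0.2007, x_cyclohexane = 0.4249, y_cyclohexane = 0.8269

Material balance + equilibrium reduce to Σ zᵢ(Kᵢ−1)/(1+V/F(Kᵢ−1)) = 0.
Check two-phase: ΣzᵢKᵢ = 1.1327 > 1 and Σzᵢ/Kᵢ = 1.9023 > 1, so g(0) = 0.1327 > 0 and g(1) = -0.9023 < 0.
Newton–Raphson from V/F = 0.49:
  V/F = 0.4900: g = -0.19880, g' = -0.7700 → V/F = 0.2318
  V/F = 0.2318: g = -0.02015, g' = -0.6484 → V/F = 0.2008
  V/F = 0.2008: g = -0.00004, g' = -0.6464 → V/F = 0.2007
Converged at V/F = 0.2007.
Compositions from xᵢ = zᵢ/(1+V/F(Kᵢ−1)), yᵢ = Kᵢxᵢ:
  cyclohexane: x = 0.4249, y = 0.8269
  n-nonane: x = 0.5751, y = 0.1731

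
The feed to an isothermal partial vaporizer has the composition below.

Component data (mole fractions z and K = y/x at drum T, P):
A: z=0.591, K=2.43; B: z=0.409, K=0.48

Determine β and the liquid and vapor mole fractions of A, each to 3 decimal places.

β = 0.851, x_A = 0.267, y_A = 0.648

Newton iteration, β⁰ = 0.5:
  β = 0.500: g = 0.2054, g' = -0.613 → β = 0.835
  β = 0.835: g = 0.0092, g' = -0.597 → β = 0.851
Converged at β = 0.851.
Compositions from xᵢ = zᵢ/(1+β(Kᵢ−1)), yᵢ = Kᵢxᵢ:
  A: x = 0.267, y = 0.648
  B: x = 0.733, y = 0.352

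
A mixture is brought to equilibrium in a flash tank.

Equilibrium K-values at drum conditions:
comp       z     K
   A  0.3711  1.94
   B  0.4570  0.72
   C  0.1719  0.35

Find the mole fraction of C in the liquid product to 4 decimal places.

x_C = 0.2105

Material balance + equilibrium reduce to Σ zᵢ(Kᵢ−1)/(1+ψ(Kᵢ−1)) = 0.
Check two-phase: ΣzᵢKᵢ = 1.1091 > 1 and Σzᵢ/Kᵢ = 1.3172 > 1, so g(0) = 0.1091 > 0 and g(1) = -0.3172 < 0.
Iterate (Newton) starting at ψ = 0.5:
  ψ = 0.5000: g = -0.07702, g' = -0.3596 → ψ = 0.2858
  ψ = 0.2858: g = -0.00136, g' = -0.3556 → ψ = 0.2820
Converged at ψ = 0.2820.
Compositions from xᵢ = zᵢ/(1+ψ(Kᵢ−1)), yᵢ = Kᵢxᵢ:
  A: x = 0.2933, y = 0.5691
  B: x = 0.4962, y = 0.3572
  C: x = 0.2105, y = 0.0737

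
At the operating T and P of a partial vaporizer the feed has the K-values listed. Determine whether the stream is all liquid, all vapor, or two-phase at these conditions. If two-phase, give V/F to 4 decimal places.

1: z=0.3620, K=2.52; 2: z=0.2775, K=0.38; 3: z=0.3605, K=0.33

two-phase, V/F = 0.1386

ΣzᵢKᵢ = 1.1367; Σzᵢ/Kᵢ = 1.9663.
Both exceed 1, so a two-phase solution exists.
Let ψ = V/F and solve Σ zᵢ(Kᵢ−1)/(1+ψ(Kᵢ−1)) = 0.
Iterate (Newton) starting at ψ = 0.5:
  ψ = 0.5000: g = -0.29992, g' = -0.8600 → ψ = 0.1513
  ψ = 0.1513: g = -0.01124, g' = -0.8832 → ψ = 0.1385
  ψ = 0.1385: g = 0.00007, g' = -0.8950 → ψ = 0.1386
Converged at ψ = 0.1386.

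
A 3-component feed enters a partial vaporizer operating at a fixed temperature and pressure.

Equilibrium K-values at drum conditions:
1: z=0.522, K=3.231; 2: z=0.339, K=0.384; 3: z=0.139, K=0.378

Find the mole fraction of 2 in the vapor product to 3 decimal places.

Let β = V/F and solve Σ zᵢ(Kᵢ−1)/(1+β(Kᵢ−1)) = 0.
g(0) = ΣzᵢKᵢ − 1 = 0.869 and g(1) = 1 − Σzᵢ/Kᵢ = -0.412, so a root lies in (0, 1).
Newton–Raphson from β = 0.62:
  β = 0.620: g = 0.0101, g' = -0.937 → β = 0.631
Converged at β = 0.631.
Compositions from xᵢ = zᵢ/(1+β(Kᵢ−1)), yᵢ = Kᵢxᵢ:
  1: x = 0.217, y = 0.701
  2: x = 0.554, y = 0.213
  3: x = 0.229, y = 0.086

y_2 = 0.213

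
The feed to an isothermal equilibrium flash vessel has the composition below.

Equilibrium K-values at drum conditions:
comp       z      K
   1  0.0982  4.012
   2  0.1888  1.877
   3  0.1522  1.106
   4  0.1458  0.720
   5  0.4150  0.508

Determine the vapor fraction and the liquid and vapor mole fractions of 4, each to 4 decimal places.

ψ = 0.3377, x_4 = 0.1610, y_4 = 0.1159

Rachford–Rice: g(ψ) = Σ zᵢ(Kᵢ−1)/(1+ψ(Kᵢ−1)) = 0.
g(0) = ΣzᵢKᵢ − 1 = 0.2325 and g(1) = 1 − Σzᵢ/Kᵢ = -0.2821, so a root lies in (0, 1).
Iterate (Newton) starting at ψ = 0.66:
  ψ = 0.6600: g = -0.13350, g' = -0.3970 → ψ = 0.3238
  ψ = 0.3238: g = 0.00655, g' = -0.4740 → ψ = 0.3376
  ψ = 0.3376: g = 0.00006, g' = -0.4655 → ψ = 0.3377
Converged at ψ = 0.3377.
Compositions from xᵢ = zᵢ/(1+ψ(Kᵢ−1)), yᵢ = Kᵢxᵢ:
  1: x = 0.0487, y = 0.1953
  2: x = 0.1457, y = 0.2734
  3: x = 0.1469, y = 0.1625
  4: x = 0.1610, y = 0.1159
  5: x = 0.4977, y = 0.2528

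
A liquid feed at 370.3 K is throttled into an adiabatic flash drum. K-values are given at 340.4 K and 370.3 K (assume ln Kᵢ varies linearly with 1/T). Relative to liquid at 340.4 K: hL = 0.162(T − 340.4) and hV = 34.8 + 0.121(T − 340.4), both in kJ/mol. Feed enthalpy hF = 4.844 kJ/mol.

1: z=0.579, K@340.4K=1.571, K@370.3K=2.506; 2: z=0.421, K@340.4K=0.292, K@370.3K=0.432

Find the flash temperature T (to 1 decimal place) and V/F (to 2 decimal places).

T = 341.8 K, V/F = 0.13

Adiabatic flash: solve Rachford–Rice at each trial T, then check hF = ψ·hV(T) + (1−ψ)·hL(T).
  T = 340.4 K: K = (1.571, 0.292), RR gives ψ = 0.080, H_out = 2.801 kJ/mol
  T = 370.3 K: K = (2.506, 0.432), RR gives ψ = 0.740, H_out = 29.683 kJ/mol
  T = 355.4 K: K = (2.005, 0.358), RR gives ψ = 0.484, H_out = 18.961 kJ/mol
  T = 347.9 K: K = (1.780, 0.324), RR gives ψ = 0.317, H_out = 12.140 kJ/mol
  T = 344.1 K: K = (1.672, 0.308), RR gives ψ = 0.210, H_out = 7.861 kJ/mol
  T = 342.2 K: K = (1.620, 0.300), RR gives ψ = 0.147, H_out = 5.398 kJ/mol
Linear interpolation between T = 340.4 (H_out = 2.801) and T = 342.2 (H_out = 5.398) on hF = 4.844 gives T ≈ 341.8 K, at which ψ = 0.13.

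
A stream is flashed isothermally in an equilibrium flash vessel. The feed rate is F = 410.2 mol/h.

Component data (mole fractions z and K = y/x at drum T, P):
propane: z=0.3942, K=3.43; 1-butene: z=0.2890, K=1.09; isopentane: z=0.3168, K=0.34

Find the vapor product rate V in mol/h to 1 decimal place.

V = 282.2 mol/h

Newton iteration, V/F⁰ = 0.45:
  V/F = 0.4500: g = 0.18514, g' = -0.8125 → V/F = 0.6779
  V/F = 0.6779: g = 0.00801, g' = -0.7861 → V/F = 0.6880
Converged at V/F = 0.6880.
Then V = V/F·F = 0.6880·410.2 = 282.2 mol/h and L = F − V = 128.0 mol/h.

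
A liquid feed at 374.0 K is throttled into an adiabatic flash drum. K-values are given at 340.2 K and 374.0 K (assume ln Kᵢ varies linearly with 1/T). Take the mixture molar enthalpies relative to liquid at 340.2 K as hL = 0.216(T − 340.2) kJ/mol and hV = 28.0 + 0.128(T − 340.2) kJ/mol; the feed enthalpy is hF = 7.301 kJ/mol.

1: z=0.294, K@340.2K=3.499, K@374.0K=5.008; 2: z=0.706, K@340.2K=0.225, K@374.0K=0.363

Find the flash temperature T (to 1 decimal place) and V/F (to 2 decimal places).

T = 352.8 K, V/F = 0.17

Adiabatic flash: solve Rachford–Rice at each trial T, then check hF = ψ·hV(T) + (1−ψ)·hL(T).
  T = 340.2 K: K = (3.499, 0.225), RR gives ψ = 0.097, H_out = 2.712 kJ/mol
  T = 374.0 K: K = (5.008, 0.363), RR gives ψ = 0.285, H_out = 14.443 kJ/mol
  T = 357.1 K: K = (4.222, 0.289), RR gives ψ = 0.194, H_out = 8.804 kJ/mol
  T = 348.6 K: K = (3.850, 0.256), RR gives ψ = 0.147, H_out = 5.828 kJ/mol
  T = 352.9 K: K = (4.036, 0.272), RR gives ψ = 0.171, H_out = 7.351 kJ/mol
  T = 350.8 K: K = (3.945, 0.264), RR gives ψ = 0.160, H_out = 6.613 kJ/mol
Linear interpolation between T = 350.8 (H_out = 6.613) and T = 352.9 (H_out = 7.351) on hF = 7.301 gives T ≈ 352.8 K, at which ψ = 0.17.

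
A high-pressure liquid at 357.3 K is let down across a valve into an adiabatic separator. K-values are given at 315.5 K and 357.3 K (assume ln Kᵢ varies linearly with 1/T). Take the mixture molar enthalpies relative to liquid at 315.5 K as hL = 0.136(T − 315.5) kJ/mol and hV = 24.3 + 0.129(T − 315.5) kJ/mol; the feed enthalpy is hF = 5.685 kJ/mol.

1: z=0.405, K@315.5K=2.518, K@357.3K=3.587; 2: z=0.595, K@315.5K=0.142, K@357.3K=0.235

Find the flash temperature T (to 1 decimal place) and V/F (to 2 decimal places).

T = 328.4 K, V/F = 0.16

Adiabatic flash: solve Rachford–Rice at each trial T, then check hF = ψ·hV(T) + (1−ψ)·hL(T).
  T = 315.5 K: K = (2.518, 0.142), RR gives ψ = 0.080, H_out = 1.946 kJ/mol
  T = 357.3 K: K = (3.587, 0.235), RR gives ψ = 0.299, H_out = 12.873 kJ/mol
  T = 336.4 K: K = (3.039, 0.186), RR gives ψ = 0.205, H_out = 7.804 kJ/mol
  T = 325.9 K: K = (2.773, 0.163), RR gives ψ = 0.148, H_out = 5.006 kJ/mol
  T = 331.1 K: K = (2.904, 0.174), RR gives ψ = 0.178, H_out = 6.421 kJ/mol
  T = 328.5 K: K = (2.838, 0.168), RR gives ψ = 0.163, H_out = 5.722 kJ/mol
  T = 327.2 K: K = (2.806, 0.166), RR gives ψ = 0.156, H_out = 5.366 kJ/mol
Linear interpolation between T = 327.2 (H_out = 5.366) and T = 328.5 (H_out = 5.722) on hF = 5.685 gives T ≈ 328.4 K, at which ψ = 0.16.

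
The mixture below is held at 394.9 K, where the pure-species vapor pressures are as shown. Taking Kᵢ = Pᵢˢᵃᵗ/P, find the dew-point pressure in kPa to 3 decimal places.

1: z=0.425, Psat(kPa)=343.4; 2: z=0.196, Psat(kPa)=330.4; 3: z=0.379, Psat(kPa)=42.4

Pdew = 92.855 kPa

At the dew point ψ → 1, so Σzᵢ/Kᵢ = 1 with Kᵢ = Pᵢˢᵃᵗ/P ⇒ 1/P = Σzᵢ/Pᵢˢᵃᵗ.
1/P = 0.425/343.4 + 0.196/330.4 + 0.379/42.4 = 0.010770 ⇒ P = 92.855 kPa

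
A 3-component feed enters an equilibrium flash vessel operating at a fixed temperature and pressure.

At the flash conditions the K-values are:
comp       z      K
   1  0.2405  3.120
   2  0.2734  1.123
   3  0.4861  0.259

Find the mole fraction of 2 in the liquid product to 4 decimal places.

Material balance + equilibrium reduce to Σ zᵢ(Kᵢ−1)/(1+β(Kᵢ−1)) = 0.
Feasibility: ΣzᵢKᵢ = 1.1833, Σzᵢ/Kᵢ = 2.1974 — both > 1, two phases present.
Newton–Raphson from β = 0.5:
  β = 0.5000: g = -0.29302, g' = -0.9319 → β = 0.1856
  β = 0.1856: g = -0.01885, g' = -0.9194 → β = 0.1651
  β = 0.1651: g = 0.00024, g' = -0.9436 → β = 0.1653
Converged at β = 0.1653.
Compositions from xᵢ = zᵢ/(1+β(Kᵢ−1)), yᵢ = Kᵢxᵢ:
  1: x = 0.1781, y = 0.5556
  2: x = 0.2680, y = 0.3009
  3: x = 0.5540, y = 0.1435

x_2 = 0.2680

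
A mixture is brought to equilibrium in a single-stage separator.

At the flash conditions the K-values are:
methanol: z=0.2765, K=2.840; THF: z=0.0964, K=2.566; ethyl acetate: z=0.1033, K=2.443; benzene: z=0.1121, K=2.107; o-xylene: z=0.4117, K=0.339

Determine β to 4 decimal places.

β = 0.6261

Material balance + equilibrium reduce to Σ zᵢ(Kᵢ−1)/(1+β(Kᵢ−1)) = 0.
Check two-phase: ΣzᵢKᵢ = 1.6607 > 1 and Σzᵢ/Kᵢ = 1.4449 > 1, so g(0) = 0.6607 > 0 and g(1) = -0.4449 < 0.
Newton–Raphson from β = 0.46:
  β = 0.4600: g = 0.14408, g' = -0.8639 → β = 0.6268
  β = 0.6268: g = -0.00064, g' = -0.8937 → β = 0.6261
Converged at β = 0.6261.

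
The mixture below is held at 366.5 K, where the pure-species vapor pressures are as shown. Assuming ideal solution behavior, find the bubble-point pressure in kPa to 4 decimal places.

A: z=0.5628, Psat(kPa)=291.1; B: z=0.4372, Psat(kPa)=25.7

Pbub = 175.0671 kPa

At the bubble point ψ → 0, so ΣzᵢKᵢ = 1 with Kᵢ = Pᵢˢᵃᵗ/P ⇒ P = ΣzᵢPᵢˢᵃᵗ.
P = 0.5628·291.1 + 0.4372·25.7 = 175.0671 kPa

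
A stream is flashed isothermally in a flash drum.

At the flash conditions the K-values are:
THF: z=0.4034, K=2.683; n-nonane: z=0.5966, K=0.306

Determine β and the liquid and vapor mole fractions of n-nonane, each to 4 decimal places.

β = 0.2268, x_n-nonane = 0.7080, y_n-nonane = 0.2167

Binary case is linear: z₁(K₁−1)(1+β(K₂−1)) + z₂(K₂−1)(1+β(K₁−1)) = 0
⇒ β = [z₁(K₁−1)+z₂(K₂−1)] / [−(K₁−1)(K₂−1)] = 0.26488/1.16800 = 0.2268
Compositions from xᵢ = zᵢ/(1+β(Kᵢ−1)), yᵢ = Kᵢxᵢ:
  THF: x = 0.2920, y = 0.7833
  n-nonane: x = 0.7080, y = 0.2167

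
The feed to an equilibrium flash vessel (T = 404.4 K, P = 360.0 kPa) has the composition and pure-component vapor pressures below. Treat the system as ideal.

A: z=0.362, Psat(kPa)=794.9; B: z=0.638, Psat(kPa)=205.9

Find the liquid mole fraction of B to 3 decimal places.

Raoult's law: Kᵢ = Pᵢˢᵃᵗ/P = Pᵢˢᵃᵗ/360.0.
  K_A = 794.9/360.0 = 2.20806, K_B = 205.9/360.0 = 0.57194
Let ψ = V/F and solve Σ zᵢ(Kᵢ−1)/(1+ψ(Kᵢ−1)) = 0.
g(0) = ΣzᵢKᵢ − 1 = 0.164 and g(1) = 1 − Σzᵢ/Kᵢ = -0.279, so a root lies in (0, 1).
Newton–Raphson from ψ = 0.56:
  ψ = 0.560: g = -0.0984, g' = -0.390 → ψ = 0.308
  ψ = 0.308: g = 0.0042, g' = -0.436 → ψ = 0.318
Converged at ψ = 0.318.
Compositions from xᵢ = zᵢ/(1+ψ(Kᵢ−1)), yᵢ = Kᵢxᵢ:
  A: x = 0.262, y = 0.578
  B: x = 0.738, y = 0.422

x_B = 0.738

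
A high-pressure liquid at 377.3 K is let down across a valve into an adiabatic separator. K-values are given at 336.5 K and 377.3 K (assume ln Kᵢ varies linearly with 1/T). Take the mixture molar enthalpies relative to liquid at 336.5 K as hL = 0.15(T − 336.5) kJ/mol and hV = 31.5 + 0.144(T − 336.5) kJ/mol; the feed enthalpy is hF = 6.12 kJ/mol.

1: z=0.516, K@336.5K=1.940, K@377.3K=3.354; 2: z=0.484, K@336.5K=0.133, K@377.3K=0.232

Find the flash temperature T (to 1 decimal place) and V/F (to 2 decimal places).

Adiabatic flash: solve Rachford–Rice at each trial T, then check hF = ψ·hV(T) + (1−ψ)·hL(T).
  T = 336.5 K: K = (1.940, 0.133), RR gives ψ = 0.080, H_out = 2.528 kJ/mol
  T = 377.3 K: K = (3.354, 0.232), RR gives ψ = 0.466, H_out = 20.693 kJ/mol
  T = 356.9 K: K = (2.591, 0.178), RR gives ψ = 0.324, H_out = 13.223 kJ/mol
  T = 346.7 K: K = (2.252, 0.155), RR gives ψ = 0.224, H_out = 8.564 kJ/mol
  T = 341.6 K: K = (2.092, 0.144), RR gives ψ = 0.159, H_out = 5.783 kJ/mol
  T = 344.1 K: K = (2.170, 0.149), RR gives ψ = 0.193, H_out = 7.195 kJ/mol
  T = 342.9 K: K = (2.132, 0.146), RR gives ψ = 0.177, H_out = 6.530 kJ/mol
Linear interpolation between T = 341.6 (H_out = 5.783) and T = 342.9 (H_out = 6.530) on hF = 6.12 gives T ≈ 342.2 K, at which ψ = 0.17.

T = 342.2 K, V/F = 0.17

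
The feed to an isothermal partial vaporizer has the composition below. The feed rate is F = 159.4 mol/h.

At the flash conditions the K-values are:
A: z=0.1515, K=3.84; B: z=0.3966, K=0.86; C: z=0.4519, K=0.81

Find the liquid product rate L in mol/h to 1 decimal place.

Let ψ = V/F and solve Σ zᵢ(Kᵢ−1)/(1+ψ(Kᵢ−1)) = 0.
Feasibility: ΣzᵢKᵢ = 1.2889, Σzᵢ/Kᵢ = 1.0585 — both > 1, two phases present.
Iterate (Newton) starting at ψ = 0.63:
  ψ = 0.6300: g = -0.00417, g' = -0.1875 → ψ = 0.6077
  ψ = 0.6077: g = 0.00008, g' = -0.1946 → ψ = 0.6081
Converged at ψ = 0.6081.
Then V = ψ·F = 0.6081·159.4 = 96.9 mol/h and L = F − V = 62.5 mol/h.

L = 62.5 mol/h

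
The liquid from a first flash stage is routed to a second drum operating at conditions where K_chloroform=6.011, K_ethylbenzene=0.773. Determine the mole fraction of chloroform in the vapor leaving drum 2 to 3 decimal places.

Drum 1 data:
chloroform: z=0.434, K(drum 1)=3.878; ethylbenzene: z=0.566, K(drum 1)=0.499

Drum 1:
Rachford–Rice: g(ψ₁) = Σ zᵢ(Kᵢ−1)/(1+ψ₁(Kᵢ−1)) = 0.
g(0) = ΣzᵢKᵢ − 1 = 0.965 and g(1) = 1 − Σzᵢ/Kᵢ = -0.246, so a root lies in (0, 1).
Binary case is linear: z₁(K₁−1)(1+ψ₁(K₂−1)) + z₂(K₂−1)(1+ψ₁(K₁−1)) = 0
⇒ ψ₁ = [z₁(K₁−1)+z₂(K₂−1)] / [−(K₁−1)(K₂−1)] = 0.9655/1.4419 = 0.670
Drum-1 compositions:
  chloroform: x = 0.148, y = 0.575
  ethylbenzene: x = 0.852, y = 0.425
Drum-2 feed = drum-1 liquid: z₂ = (0.1483, 0.8517).
Drum 2:
Let ψ₂ = V/F and solve Σ zᵢ(Kᵢ−1)/(1+ψ₂(Kᵢ−1)) = 0.
Feasibility: ΣzᵢKᵢ = 1.550, Σzᵢ/Kᵢ = 1.127 — both > 1, two phases present.
Binary case is linear: z₁(K₁−1)(1+ψ₂(K₂−1)) + z₂(K₂−1)(1+ψ₂(K₁−1)) = 0
⇒ ψ₂ = [z₁(K₁−1)+z₂(K₂−1)] / [−(K₁−1)(K₂−1)] = 0.5496/1.1375 = 0.483
  chloroform: x = 0.043, y = 0.260
  ethylbenzene: x = 0.957, y = 0.740

y_chloroform (drum 2) = 0.260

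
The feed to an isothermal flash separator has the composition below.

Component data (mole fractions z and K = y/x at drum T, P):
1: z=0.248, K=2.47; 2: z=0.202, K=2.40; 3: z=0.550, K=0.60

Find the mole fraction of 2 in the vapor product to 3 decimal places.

y_2 = 0.238

Material balance + equilibrium reduce to Σ zᵢ(Kᵢ−1)/(1+ψ(Kᵢ−1)) = 0.
Feasibility: ΣzᵢKᵢ = 1.427, Σzᵢ/Kᵢ = 1.101 — both > 1, two phases present.
Newton iteration, ψ⁰ = 0.57:
  ψ = 0.570: g = 0.0707, g' = -0.429 → ψ = 0.735
  ψ = 0.735: g = 0.0031, g' = -0.397 → ψ = 0.743
Converged at ψ = 0.743.
Compositions from xᵢ = zᵢ/(1+ψ(Kᵢ−1)), yᵢ = Kᵢxᵢ:
  1: x = 0.119, y = 0.293
  2: x = 0.099, y = 0.238
  3: x = 0.782, y = 0.469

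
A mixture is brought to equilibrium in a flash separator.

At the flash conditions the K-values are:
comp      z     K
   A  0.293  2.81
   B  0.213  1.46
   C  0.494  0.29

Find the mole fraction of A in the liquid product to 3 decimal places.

x_A = 0.194

Iterate (Newton) starting at ψ = 0.3:
  ψ = 0.300: g = -0.0159, g' = -0.840 → ψ = 0.281
Converged at ψ = 0.281.
Compositions from xᵢ = zᵢ/(1+ψ(Kᵢ−1)), yᵢ = Kᵢxᵢ:
  A: x = 0.194, y = 0.546
  B: x = 0.189, y = 0.275
  C: x = 0.617, y = 0.179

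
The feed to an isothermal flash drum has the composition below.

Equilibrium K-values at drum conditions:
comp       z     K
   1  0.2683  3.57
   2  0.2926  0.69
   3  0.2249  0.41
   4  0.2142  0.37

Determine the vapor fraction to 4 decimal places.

Let ψ = V/F and solve Σ zᵢ(Kᵢ−1)/(1+ψ(Kᵢ−1)) = 0.
Check two-phase: ΣzᵢKᵢ = 1.3312 > 1 and Σzᵢ/Kᵢ = 1.6267 > 1, so g(0) = 0.3312 > 0 and g(1) = -0.6267 < 0.
Newton–Raphson from ψ = 0.5:
  ψ = 0.5000: g = -0.19080, g' = -0.7175 → ψ = 0.2341
  ψ = 0.2341: g = 0.02049, g' = -0.9459 → ψ = 0.2557
  ψ = 0.2557: g = 0.00042, g' = -0.9078 → ψ = 0.2562
Converged at ψ = 0.2562.

ψ = 0.2562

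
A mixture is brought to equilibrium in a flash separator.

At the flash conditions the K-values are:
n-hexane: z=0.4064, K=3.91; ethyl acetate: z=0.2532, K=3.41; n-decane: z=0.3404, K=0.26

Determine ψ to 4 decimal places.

ψ = 0.7654

Newton–Raphson from ψ = 0.5:
  ψ = 0.5000: g = 0.35863, g' = -1.3431 → ψ = 0.7670
  ψ = 0.7670: g = -0.00240, g' = -1.5076 → ψ = 0.7654
Converged at ψ = 0.7654.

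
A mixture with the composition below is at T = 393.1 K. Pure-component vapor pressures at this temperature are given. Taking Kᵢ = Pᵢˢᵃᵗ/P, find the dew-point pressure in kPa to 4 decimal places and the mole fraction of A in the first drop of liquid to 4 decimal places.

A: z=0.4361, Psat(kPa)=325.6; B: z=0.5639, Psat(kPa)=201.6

At the dew point ψ → 1, so Σzᵢ/Kᵢ = 1 with Kᵢ = Pᵢˢᵃᵗ/P ⇒ 1/P = Σzᵢ/Pᵢˢᵃᵗ.
1/P = 0.4361/325.6 + 0.5639/201.6 = 0.0041365 ⇒ P = 241.7505 kPa
xᵢ = zᵢP/Pᵢˢᵃᵗ ⇒ x_A = 0.4361·241.7505/325.6 = 0.3238

Pdew = 241.7505 kPa, x_A = 0.3238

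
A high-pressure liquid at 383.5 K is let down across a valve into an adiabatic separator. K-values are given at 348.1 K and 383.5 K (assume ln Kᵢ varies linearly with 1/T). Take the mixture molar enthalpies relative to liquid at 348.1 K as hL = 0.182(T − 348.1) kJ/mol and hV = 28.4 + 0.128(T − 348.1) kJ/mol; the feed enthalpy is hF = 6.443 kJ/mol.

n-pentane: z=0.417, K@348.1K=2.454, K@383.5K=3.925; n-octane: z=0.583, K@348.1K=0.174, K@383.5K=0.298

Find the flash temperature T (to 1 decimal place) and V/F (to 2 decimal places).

T = 355.5 K, V/F = 0.18

Adiabatic flash: solve Rachford–Rice at each trial T, then check hF = ψ·hV(T) + (1−ψ)·hL(T).
  T = 348.1 K: K = (2.454, 0.174), RR gives ψ = 0.104, H_out = 2.950 kJ/mol
  T = 383.5 K: K = (3.925, 0.298), RR gives ψ = 0.395, H_out = 16.898 kJ/mol
  T = 365.8 K: K = (3.139, 0.231), RR gives ψ = 0.269, H_out = 10.617 kJ/mol
  T = 357.0 K: K = (2.786, 0.201), RR gives ψ = 0.196, H_out = 7.081 kJ/mol
  T = 352.6 K: K = (2.619, 0.187), RR gives ψ = 0.153, H_out = 5.127 kJ/mol
  T = 354.8 K: K = (2.701, 0.194), RR gives ψ = 0.175, H_out = 6.123 kJ/mol
Linear interpolation between T = 354.8 (H_out = 6.123) and T = 357.0 (H_out = 7.081) on hF = 6.443 gives T ≈ 355.5 K, at which ψ = 0.18.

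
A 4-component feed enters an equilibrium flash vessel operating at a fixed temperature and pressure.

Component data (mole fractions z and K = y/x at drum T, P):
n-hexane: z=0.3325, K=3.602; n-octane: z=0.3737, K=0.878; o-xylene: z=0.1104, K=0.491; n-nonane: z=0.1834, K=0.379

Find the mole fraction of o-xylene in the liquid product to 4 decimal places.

Material balance + equilibrium reduce to Σ zᵢ(Kᵢ−1)/(1+ψ(Kᵢ−1)) = 0.
Check two-phase: ΣzᵢKᵢ = 1.6495 > 1 and Σzᵢ/Kᵢ = 1.2267 > 1, so g(0) = 0.6495 > 0 and g(1) = -0.2267 < 0.
Iterate (Newton) starting at ψ = 0.48:
  ψ = 0.4800: g = 0.09965, g' = -0.6450 → ψ = 0.6345
  ψ = 0.6345: g = 0.00600, g' = -0.5819 → ψ = 0.6448
Converged at ψ = 0.6448.
Compositions from xᵢ = zᵢ/(1+ψ(Kᵢ−1)), yᵢ = Kᵢxᵢ:
  n-hexane: x = 0.1242, y = 0.4473
  n-octane: x = 0.4056, y = 0.3561
  o-xylene: x = 0.1643, y = 0.0807
  n-nonane: x = 0.3059, y = 0.1159

x_o-xylene = 0.1643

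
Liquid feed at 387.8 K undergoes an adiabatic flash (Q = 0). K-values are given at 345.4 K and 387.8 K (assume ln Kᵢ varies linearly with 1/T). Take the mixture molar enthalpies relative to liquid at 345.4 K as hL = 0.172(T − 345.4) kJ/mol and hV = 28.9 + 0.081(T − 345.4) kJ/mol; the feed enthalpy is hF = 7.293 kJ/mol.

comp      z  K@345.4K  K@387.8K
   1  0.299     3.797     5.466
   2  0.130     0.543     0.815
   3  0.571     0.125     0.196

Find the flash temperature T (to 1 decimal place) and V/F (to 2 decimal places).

Adiabatic flash: solve Rachford–Rice at each trial T, then check hF = ψ·hV(T) + (1−ψ)·hL(T).
  T = 345.4 K: K = (3.797, 0.543, 0.125), RR gives ψ = 0.123, H_out = 3.546 kJ/mol
  T = 387.8 K: K = (5.466, 0.815, 0.196), RR gives ψ = 0.267, H_out = 13.968 kJ/mol
  T = 366.6 K: K = (4.604, 0.673, 0.159), RR gives ψ = 0.202, H_out = 9.084 kJ/mol
  T = 356.0 K: K = (4.193, 0.606, 0.141), RR gives ψ = 0.165, H_out = 6.423 kJ/mol
  T = 361.3 K: K = (4.397, 0.639, 0.150), RR gives ψ = 0.184, H_out = 7.776 kJ/mol
  T = 358.6 K: K = (4.293, 0.623, 0.145), RR gives ψ = 0.174, H_out = 7.093 kJ/mol
  T = 360.0 K: K = (4.346, 0.631, 0.148), RR gives ψ = 0.179, H_out = 7.449 kJ/mol
Linear interpolation between T = 358.6 (H_out = 7.093) and T = 360.0 (H_out = 7.449) on hF = 7.293 gives T ≈ 359.4 K, at which ψ = 0.18.

T = 359.4 K, V/F = 0.18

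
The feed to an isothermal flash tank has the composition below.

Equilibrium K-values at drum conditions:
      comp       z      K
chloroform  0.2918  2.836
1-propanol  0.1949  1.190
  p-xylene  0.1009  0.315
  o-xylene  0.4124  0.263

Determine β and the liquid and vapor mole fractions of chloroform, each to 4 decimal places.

β = 0.1900, x_chloroform = 0.2163, y_chloroform = 0.6135

Iterate (Newton) starting at β = 0.5:
  β = 0.5000: g = -0.27327, g' = -0.9445 → β = 0.2107
  β = 0.2107: g = -0.01864, g' = -0.8965 → β = 0.1899
  β = 0.1899: g = 0.00016, g' = -0.9128 → β = 0.1900
Converged at β = 0.1900.
Compositions from xᵢ = zᵢ/(1+β(Kᵢ−1)), yᵢ = Kᵢxᵢ:
  chloroform: x = 0.2163, y = 0.6135
  1-propanol: x = 0.1881, y = 0.2238
  p-xylene: x = 0.1160, y = 0.0365
  o-xylene: x = 0.4796, y = 0.1261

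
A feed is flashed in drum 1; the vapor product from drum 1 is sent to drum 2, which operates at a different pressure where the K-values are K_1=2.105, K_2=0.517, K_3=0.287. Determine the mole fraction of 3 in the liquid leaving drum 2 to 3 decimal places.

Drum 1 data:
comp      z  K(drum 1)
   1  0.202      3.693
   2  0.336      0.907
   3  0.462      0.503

x_3 (drum 2) = 0.310

Drum 1:
Let ψ₁ = V/F and solve Σ zᵢ(Kᵢ−1)/(1+ψ₁(Kᵢ−1)) = 0.
Feasibility: ΣzᵢKᵢ = 1.283, Σzᵢ/Kᵢ = 1.344 — both > 1, two phases present.
Newton iteration, ψ₁⁰ = 0.3:
  ψ₁ = 0.300: g = -0.0011, g' = -0.609 → ψ₁ = 0.298
Converged at ψ₁ = 0.298.
Drum-1 compositions:
  1: x = 0.112, y = 0.414
  2: x = 0.346, y = 0.313
  3: x = 0.542, y = 0.273
Drum-2 feed = drum-1 vapor: z₂ = (0.4137, 0.3134, 0.2728).
Drum 2:
Let ψ₂ = V/F and solve Σ zᵢ(Kᵢ−1)/(1+ψ₂(Kᵢ−1)) = 0.
Feasibility: ΣzᵢKᵢ = 1.111, Σzᵢ/Kᵢ = 1.753 — both > 1, two phases present.
Newton–Raphson from ψ₂ = 0.54:
  ψ₂ = 0.540: g = -0.2348, g' = -0.699 → ψ₂ = 0.204
  ψ₂ = 0.204: g = -0.0225, g' = -0.616 → ψ₂ = 0.168
Converged at ψ₂ = 0.168.
  1: x = 0.349, y = 0.735
  2: x = 0.341, y = 0.176
  3: x = 0.310, y = 0.089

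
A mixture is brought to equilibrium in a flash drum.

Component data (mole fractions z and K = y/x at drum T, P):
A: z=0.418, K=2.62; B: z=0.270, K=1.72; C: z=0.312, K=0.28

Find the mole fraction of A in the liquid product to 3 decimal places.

x_A = 0.197

Let ψ = V/F and solve Σ zᵢ(Kᵢ−1)/(1+ψ(Kᵢ−1)) = 0.
Feasibility: ΣzᵢKᵢ = 1.647, Σzᵢ/Kᵢ = 1.431 — both > 1, two phases present.
Newton iteration, ψ⁰ = 0.5:
  ψ = 0.500: g = 0.1661, g' = -0.805 → ψ = 0.706
  ψ = 0.706: g = -0.0123, g' = -0.970 → ψ = 0.694
  ψ = 0.694: g = -0.0001, g' = -0.951 → ψ = 0.693
Converged at ψ = 0.693.
Compositions from xᵢ = zᵢ/(1+ψ(Kᵢ−1)), yᵢ = Kᵢxᵢ:
  A: x = 0.197, y = 0.516
  B: x = 0.180, y = 0.310
  C: x = 0.623, y = 0.174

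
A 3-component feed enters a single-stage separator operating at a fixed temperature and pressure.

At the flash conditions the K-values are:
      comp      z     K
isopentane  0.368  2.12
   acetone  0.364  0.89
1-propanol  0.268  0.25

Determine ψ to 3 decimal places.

Rachford–Rice: g(ψ) = Σ zᵢ(Kᵢ−1)/(1+ψ(Kᵢ−1)) = 0.
g(0) = ΣzᵢKᵢ − 1 = 0.171 and g(1) = 1 − Σzᵢ/Kᵢ = -0.655, so a root lies in (0, 1).
Newton iteration, ψ⁰ = 0.5:
  ψ = 0.500: g = -0.0998, g' = -0.581 → ψ = 0.328
  ψ = 0.328: g = -0.0068, g' = -0.517 → ψ = 0.315
Converged at ψ = 0.315.

ψ = 0.315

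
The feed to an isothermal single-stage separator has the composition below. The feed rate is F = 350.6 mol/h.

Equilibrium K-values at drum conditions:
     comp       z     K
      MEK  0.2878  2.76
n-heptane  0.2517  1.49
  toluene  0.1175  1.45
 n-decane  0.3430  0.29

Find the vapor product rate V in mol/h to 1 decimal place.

V = 191.6 mol/h

Let ψ = V/F and solve Σ zᵢ(Kᵢ−1)/(1+ψ(Kᵢ−1)) = 0.
g(0) = ΣzᵢKᵢ − 1 = 0.4392 and g(1) = 1 − Σzᵢ/Kᵢ = -0.5370, so a root lies in (0, 1).
Iterate (Newton) starting at ψ = 0.5:
  ψ = 0.5000: g = 0.03409, g' = -0.7227 → ψ = 0.5472
  ψ = 0.5472: g = -0.00052, g' = -0.7466 → ψ = 0.5465
Converged at ψ = 0.5465.
Then V = ψ·F = 0.5465·350.6 = 191.6 mol/h and L = F − V = 159.0 mol/h.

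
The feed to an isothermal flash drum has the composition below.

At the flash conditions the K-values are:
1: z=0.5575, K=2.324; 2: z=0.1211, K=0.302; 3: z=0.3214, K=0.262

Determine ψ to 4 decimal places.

Newton–Raphson from ψ = 0.51:
  ψ = 0.5100: g = -0.07099, g' = -0.9406 → ψ = 0.4345
  ψ = 0.4345: g = -0.00193, g' = -0.8947 → ψ = 0.4324
Converged at ψ = 0.4324.

ψ = 0.4324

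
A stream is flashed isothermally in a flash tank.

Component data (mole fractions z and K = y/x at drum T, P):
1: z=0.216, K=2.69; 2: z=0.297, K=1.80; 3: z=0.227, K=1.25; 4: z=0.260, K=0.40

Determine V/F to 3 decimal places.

V/F = 0.884

Newton iteration, V/F⁰ = 0.47:
  V/F = 0.470: g = 0.2096, g' = -0.485 → V/F = 0.902
  V/F = 0.902: g = -0.0113, g' = -0.615 → V/F = 0.884
Converged at V/F = 0.884.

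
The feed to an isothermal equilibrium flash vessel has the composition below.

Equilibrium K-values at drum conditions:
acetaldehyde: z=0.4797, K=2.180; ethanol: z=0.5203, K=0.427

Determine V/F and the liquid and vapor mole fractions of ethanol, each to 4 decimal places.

Material balance + equilibrium reduce to Σ zᵢ(Kᵢ−1)/(1+V/F(Kᵢ−1)) = 0.
g(0) = ΣzᵢKᵢ − 1 = 0.2679 and g(1) = 1 − Σzᵢ/Kᵢ = -0.4385, so a root lies in (0, 1).
Binary case is linear: z₁(K₁−1)(1+V/F(K₂−1)) + z₂(K₂−1)(1+V/F(K₁−1)) = 0
⇒ V/F = [z₁(K₁−1)+z₂(K₂−1)] / [−(K₁−1)(K₂−1)] = 0.26791/0.67614 = 0.3962
Compositions from xᵢ = zᵢ/(1+V/F(Kᵢ−1)), yᵢ = Kᵢxᵢ:
  acetaldehyde: x = 0.3269, y = 0.7126
  ethanol: x = 0.6731, y = 0.2874

V/F = 0.3962, x_ethanol = 0.6731, y_ethanol = 0.2874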